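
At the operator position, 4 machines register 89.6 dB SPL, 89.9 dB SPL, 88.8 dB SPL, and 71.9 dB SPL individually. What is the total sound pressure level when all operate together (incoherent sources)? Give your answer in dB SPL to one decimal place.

For uncorrelated sources the intensities add, so convert each level to linear form, sum, and take 10·log₁₀ of the total.
Σ 10^(L/10) = 10^(89.6/10) + 10^(89.9/10) + 10^(88.8/10) + 10^(71.9/10) = 2.663e+09.
L_total = 10·log₁₀(2.663e+09) = 94.25 dB SPL.

94.3 dB SPL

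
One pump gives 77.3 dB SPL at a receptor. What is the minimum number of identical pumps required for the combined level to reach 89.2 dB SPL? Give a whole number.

16

The shortfall is 89.2 − 77.3 = 11.9 dB, and N units add 10·log₁₀ N, so need 10·log₁₀ N ≥ 11.9.
N ≥ 10^(11.9/10) = 15.488, so N = 16.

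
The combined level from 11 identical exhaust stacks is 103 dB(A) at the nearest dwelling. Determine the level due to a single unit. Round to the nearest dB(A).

93 dB(A)

11 equal contributions raise the level by 10·log₁₀ 11 = 10.414 dB, so each unit alone gives 103 − 10.414.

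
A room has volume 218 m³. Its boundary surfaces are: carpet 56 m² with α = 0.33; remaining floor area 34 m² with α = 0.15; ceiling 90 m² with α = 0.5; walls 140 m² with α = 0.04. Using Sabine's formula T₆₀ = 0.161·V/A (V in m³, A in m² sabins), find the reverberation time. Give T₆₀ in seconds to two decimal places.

0.47 s

Summing Sᵢαᵢ: 56·0.33 + 34·0.15 + 90·0.5 + 140·0.04 = 74.18 m².
T₆₀ = 0.161·V/A = 0.161·218/74.18 = 0.473 s.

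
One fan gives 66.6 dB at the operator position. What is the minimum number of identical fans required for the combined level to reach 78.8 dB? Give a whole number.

17

The shortfall is 78.8 − 66.6 = 12.2 dB, and N units add 10·log₁₀ N, so need 10·log₁₀ N ≥ 12.2.
N ≥ 10^(12.2/10) = 16.596, so N = 17.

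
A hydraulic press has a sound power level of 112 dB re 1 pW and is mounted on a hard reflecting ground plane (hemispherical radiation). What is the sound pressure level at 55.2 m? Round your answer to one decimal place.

69.2 dB

Free-field hemispherical radiation: L_p = L_w − 10·log₁₀(2π·r²), r = 55.2 m.
2π·r² = 1.915e+04 m², 10·log₁₀ of that is 42.821 dB.
L_p = 112 − 42.821 = 69.18 dB.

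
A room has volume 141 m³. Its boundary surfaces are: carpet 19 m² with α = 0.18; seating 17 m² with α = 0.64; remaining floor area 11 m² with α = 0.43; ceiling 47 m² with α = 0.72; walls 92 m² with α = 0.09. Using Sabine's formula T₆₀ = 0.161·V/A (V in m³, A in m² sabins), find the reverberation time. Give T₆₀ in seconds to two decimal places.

0.37 s

Total absorption A = 19·0.18 + 17·0.64 + 11·0.43 + 47·0.72 + 92·0.09 = 61.15 m² sabins.
T₆₀ = 0.161·V/A = 0.161·141/61.15 = 0.371 s.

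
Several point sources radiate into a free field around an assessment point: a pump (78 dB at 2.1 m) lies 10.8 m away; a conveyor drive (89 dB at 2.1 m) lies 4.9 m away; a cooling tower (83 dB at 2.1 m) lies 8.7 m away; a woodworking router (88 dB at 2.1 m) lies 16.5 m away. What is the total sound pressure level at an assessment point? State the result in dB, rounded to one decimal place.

Apply inverse-square spreading to bring every level to the receiver, then sum 10^(L/10).
pump: 78 − 20·log₁₀(10.8/2.1) = 78 − 14.22 = 63.78 dB.
conveyor drive: 89 − 20·log₁₀(4.9/2.1) = 89 − 7.36 = 81.64 dB.
cooling tower: 83 − 20·log₁₀(8.7/2.1) = 83 − 12.35 = 70.65 dB.
woodworking router: 88 − 20·log₁₀(16.5/2.1) = 88 − 17.91 = 70.09 dB.
Σ 10^(L/10) = 1.701e+08 → L_total = 10·log₁₀(1.701e+08) = 82.31 dB.

82.3 dB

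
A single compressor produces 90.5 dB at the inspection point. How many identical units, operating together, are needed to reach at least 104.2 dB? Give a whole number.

The shortfall is 104.2 − 90.5 = 13.7 dB, and N units add 10·log₁₀ N, so need 10·log₁₀ N ≥ 13.7.
N ≥ 10^(13.7/10) = 23.442, so N = 24.

24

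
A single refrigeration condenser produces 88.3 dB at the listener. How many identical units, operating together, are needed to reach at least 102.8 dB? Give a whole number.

Need L₁ + 10·log₁₀ N ≥ 102.8, i.e. log₁₀ N ≥ 1.45.
N ≥ 10^(14.5/10) = 28.184, so N = 29.

29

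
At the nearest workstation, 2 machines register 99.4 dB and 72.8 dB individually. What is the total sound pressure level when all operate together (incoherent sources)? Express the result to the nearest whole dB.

99 dB

For uncorrelated sources the intensities add, so convert each level to linear form, sum, and take 10·log₁₀ of the total.
Σ 10^(L/10) = 10^(99.4/10) + 10^(72.8/10) = 8.729e+09.
L_total = 10·log₁₀(8.729e+09) = 99.41 dB.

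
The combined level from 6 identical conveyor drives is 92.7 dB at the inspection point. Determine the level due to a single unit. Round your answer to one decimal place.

For N identical incoherent sources L_total = L₁ + 10·log₁₀ N, so L₁ = 92.7 − 10·log₁₀(6) = 92.7 − 7.782.

84.9 dB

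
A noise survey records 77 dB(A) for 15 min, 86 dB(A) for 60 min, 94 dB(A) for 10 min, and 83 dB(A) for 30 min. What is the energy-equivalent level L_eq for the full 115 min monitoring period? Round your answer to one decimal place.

86.9 dB(A)

L_eq = 10·log₁₀[(1/T)·Σ tᵢ·10^(Lᵢ/10)] with T = 115 min.
Σ tᵢ·10^(Lᵢ/10) = 15·10^(77/10) + 60·10^(86/10) + 10·10^(94/10) + 30·10^(83/10) = 5.574e+10.
L_eq = 10·log₁₀(5.574e+10/115) = 86.85 dB(A).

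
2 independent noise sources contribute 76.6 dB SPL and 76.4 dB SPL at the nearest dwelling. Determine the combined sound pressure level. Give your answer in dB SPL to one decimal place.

Incoherent sources combine by intensity addition: L_total = 10·log₁₀(Σ 10^(L_i/10)).
Σ 10^(L/10) = 10^(76.6/10) + 10^(76.4/10) = 8.936e+07.
L_total = 10·log₁₀(8.936e+07) = 79.51 dB SPL.

79.5 dB SPL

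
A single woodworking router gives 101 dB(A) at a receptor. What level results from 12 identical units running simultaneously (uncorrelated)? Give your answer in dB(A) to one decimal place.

111.8 dB(A)

L_total = L₁ + 10·log₁₀ N for N identical incoherent sources.
L_total = 101 + 10·log₁₀(12) = 101 + 10.792 = 111.79 dB(A).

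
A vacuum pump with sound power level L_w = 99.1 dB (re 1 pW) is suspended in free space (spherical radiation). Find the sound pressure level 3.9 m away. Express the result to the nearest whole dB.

76 dB

The power spreads over a sphere of area 4π·r², so L_p = L_w − 10·log₁₀(4π·r²).
4π·r² = 191.1 m², 10·log₁₀ of that is 22.813 dB.
L_p = 99.1 − 22.813 = 76.29 dB.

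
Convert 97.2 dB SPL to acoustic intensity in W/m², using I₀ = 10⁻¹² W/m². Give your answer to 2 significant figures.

I = I₀·10^(L/10) = 10⁻¹² × 10^(97.2/10) = 10^(-2.280).

0.0052 W/m²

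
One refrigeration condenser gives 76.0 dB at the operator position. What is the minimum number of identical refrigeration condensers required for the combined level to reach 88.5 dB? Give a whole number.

The shortfall is 88.5 − 76.0 = 12.5 dB, and N units add 10·log₁₀ N, so need 10·log₁₀ N ≥ 12.5.
N ≥ 10^(12.5/10) = 17.783, so N = 18.

18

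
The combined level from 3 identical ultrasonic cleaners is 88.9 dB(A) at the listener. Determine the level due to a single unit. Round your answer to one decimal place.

For N identical incoherent sources L_total = L₁ + 10·log₁₀ N, so L₁ = 88.9 − 10·log₁₀(3) = 88.9 − 4.771.

84.1 dB(A)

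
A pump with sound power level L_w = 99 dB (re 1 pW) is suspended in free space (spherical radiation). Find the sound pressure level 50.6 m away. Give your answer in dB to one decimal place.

53.9 dB

Free-field spherical radiation: L_p = L_w − 10·log₁₀(4π·r²), r = 50.6 m.
4π·r² = 3.217e+04 m², 10·log₁₀ of that is 45.075 dB.
L_p = 99 − 45.075 = 53.92 dB.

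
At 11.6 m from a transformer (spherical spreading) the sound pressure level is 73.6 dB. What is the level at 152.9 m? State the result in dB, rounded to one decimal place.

51.2 dB

Spherical spreading from a point source gives a 20·log₁₀(r₂/r₁) drop.
L₂ = 73.6 − 20·log₁₀(152.9/11.6) = 73.6 − 22.399 = 51.20 dB.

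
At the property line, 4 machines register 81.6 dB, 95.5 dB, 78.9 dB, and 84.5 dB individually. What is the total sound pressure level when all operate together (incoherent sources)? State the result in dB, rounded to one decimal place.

96.1 dB

For uncorrelated sources the intensities add, so convert each level to linear form, sum, and take 10·log₁₀ of the total.
Σ 10^(L/10) = 10^(81.6/10) + 10^(95.5/10) + 10^(78.9/10) + 10^(84.5/10) = 4.052e+09.
L_total = 10·log₁₀(4.052e+09) = 96.08 dB.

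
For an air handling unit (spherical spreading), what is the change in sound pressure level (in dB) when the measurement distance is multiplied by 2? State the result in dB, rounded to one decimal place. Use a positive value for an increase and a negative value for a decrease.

A point source loses 6 dB per doubling of distance; generally ΔL = −20·log₁₀(r₂/r₁).
ΔL = −20·log₁₀(2) = -6.02 dB.

-6.0 dB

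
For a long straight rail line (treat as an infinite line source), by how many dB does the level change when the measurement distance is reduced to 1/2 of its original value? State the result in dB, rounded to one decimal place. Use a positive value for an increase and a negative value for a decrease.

A line source loses 3 dB per doubling of distance; generally ΔL = −10·log₁₀(r₂/r₁).
ΔL = −10·log₁₀(0.5) = +3.01 dB.

+3.0 dB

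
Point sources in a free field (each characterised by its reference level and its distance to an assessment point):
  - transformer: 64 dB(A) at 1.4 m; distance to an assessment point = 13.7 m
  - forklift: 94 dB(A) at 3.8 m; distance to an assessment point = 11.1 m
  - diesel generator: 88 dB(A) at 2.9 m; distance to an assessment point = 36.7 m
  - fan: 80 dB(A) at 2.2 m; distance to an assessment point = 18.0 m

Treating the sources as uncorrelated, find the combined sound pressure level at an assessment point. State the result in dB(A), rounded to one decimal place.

84.8 dB(A)

Propagate each source to the receiver with L = L_ref − 20·log₁₀(r/r_ref), then add intensities.
transformer: 64 − 20·log₁₀(13.7/1.4) = 64 − 19.81 = 44.19 dB(A).
forklift: 94 − 20·log₁₀(11.1/3.8) = 94 − 9.31 = 84.69 dB(A).
diesel generator: 88 − 20·log₁₀(36.7/2.9) = 88 − 22.05 = 65.95 dB(A).
fan: 80 − 20·log₁₀(18.0/2.2) = 80 − 18.26 = 61.74 dB(A).
Σ 10^(L/10) = 2.998e+08 → L_total = 10·log₁₀(2.998e+08) = 84.77 dB(A).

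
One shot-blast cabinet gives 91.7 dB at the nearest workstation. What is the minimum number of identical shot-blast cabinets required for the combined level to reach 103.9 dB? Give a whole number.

17

Need L₁ + 10·log₁₀ N ≥ 103.9, i.e. log₁₀ N ≥ 1.22.
N ≥ 10^(12.2/10) = 16.596, so N = 17.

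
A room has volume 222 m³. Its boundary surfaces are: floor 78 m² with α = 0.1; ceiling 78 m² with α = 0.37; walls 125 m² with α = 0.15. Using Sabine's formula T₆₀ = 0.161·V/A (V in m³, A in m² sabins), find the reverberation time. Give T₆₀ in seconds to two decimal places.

0.65 s

A = Σ Sᵢαᵢ = 78·0.1 + 78·0.37 + 125·0.15 = 55.41 m².
T₆₀ = 0.161 × 222 / 55.41 = 0.645 s.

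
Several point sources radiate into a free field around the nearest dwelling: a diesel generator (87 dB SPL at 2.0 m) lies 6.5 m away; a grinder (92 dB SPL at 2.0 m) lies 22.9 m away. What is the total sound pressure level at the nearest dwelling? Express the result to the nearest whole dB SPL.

Apply inverse-square spreading to bring every level to the receiver, then sum 10^(L/10).
diesel generator: 87 − 20·log₁₀(6.5/2.0) = 87 − 10.24 = 76.76 dB SPL.
grinder: 92 − 20·log₁₀(22.9/2.0) = 92 − 21.18 = 70.82 dB SPL.
Σ 10^(L/10) = 5.954e+07 → L_total = 10·log₁₀(5.954e+07) = 77.75 dB SPL.

78 dB SPL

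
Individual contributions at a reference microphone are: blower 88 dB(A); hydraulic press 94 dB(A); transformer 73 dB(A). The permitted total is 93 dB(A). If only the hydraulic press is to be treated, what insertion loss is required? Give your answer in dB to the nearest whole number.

3 dB

Fixed contribution from the other sources: Σ 10^(L/10) = 10^(88/10) + 10^(73/10) = 6.509e+08 (88.14 dB(A)).
The limit corresponds to 10^(93/10) = 1.995e+09; subtracting the fixed part leaves 1.344e+09 for the hydraulic press, i.e. 91.29 dB(A).
So the hydraulic press must be reduced from 94 to 91.29 dB(A): IL = 2.71 dB.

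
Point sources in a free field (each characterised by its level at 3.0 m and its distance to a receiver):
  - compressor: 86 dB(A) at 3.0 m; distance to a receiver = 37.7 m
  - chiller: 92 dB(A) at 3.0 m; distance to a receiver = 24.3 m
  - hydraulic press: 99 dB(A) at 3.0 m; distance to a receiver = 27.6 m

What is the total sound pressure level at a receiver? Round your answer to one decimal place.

Propagate each source to the receiver with L = L_ref − 20·log₁₀(r/r_ref), then add intensities.
compressor: 86 − 20·log₁₀(37.7/3.0) = 86 − 21.98 = 64.02 dB(A).
chiller: 92 − 20·log₁₀(24.3/3.0) = 92 − 18.17 = 73.83 dB(A).
hydraulic press: 99 − 20·log₁₀(27.6/3.0) = 99 − 19.28 = 79.72 dB(A).
Σ 10^(L/10) = 1.205e+08 → L_total = 10·log₁₀(1.205e+08) = 80.81 dB(A).

80.8 dB(A)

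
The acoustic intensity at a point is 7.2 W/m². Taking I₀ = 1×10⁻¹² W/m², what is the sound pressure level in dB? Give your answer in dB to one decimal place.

128.6 dB

Dividing by I₀ shifts the exponent by 12: I/I₀ = 7.2×10^12.
L = 10·(0.8573 + 12) = 128.57 dB.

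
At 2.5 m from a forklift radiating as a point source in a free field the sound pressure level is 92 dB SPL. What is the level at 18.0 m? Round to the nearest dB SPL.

Spherical spreading from a point source gives a 20·log₁₀(r₂/r₁) drop.
L₂ = 92 − 20·log₁₀(18.0/2.5) = 92 − 17.147 = 74.85 dB SPL.

75 dB SPL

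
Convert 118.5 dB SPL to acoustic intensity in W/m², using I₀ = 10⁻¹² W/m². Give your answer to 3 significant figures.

L = 10·log₁₀(I/I₀) ⇒ I = I₀·10^(L/10) = 10⁻¹² × 10^11.85.

0.708 W/m²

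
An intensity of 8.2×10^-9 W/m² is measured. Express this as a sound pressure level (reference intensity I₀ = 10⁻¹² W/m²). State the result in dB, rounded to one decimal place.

39.1 dB

L = 10·log₁₀(I/I₀) = 10·log₁₀(8.2×10^-9/10⁻¹²) = 10·log₁₀(8.2×10^3).
L = 10·(0.9138 + 3) = 39.14 dB.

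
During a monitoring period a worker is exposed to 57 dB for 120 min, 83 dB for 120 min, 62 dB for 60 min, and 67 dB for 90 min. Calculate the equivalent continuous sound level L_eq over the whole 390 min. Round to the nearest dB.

78 dB

The energy average is taken in the linear domain: L_eq = 10·log₁₀[(Σ tᵢ·10^(Lᵢ/10))/T], T = 390 min.
Σ tᵢ·10^(Lᵢ/10) = 120·10^(57/10) + 120·10^(83/10) + 60·10^(62/10) + 90·10^(67/10) = 2.455e+10.
L_eq = 10·log₁₀(2.455e+10/390) = 77.99 dB.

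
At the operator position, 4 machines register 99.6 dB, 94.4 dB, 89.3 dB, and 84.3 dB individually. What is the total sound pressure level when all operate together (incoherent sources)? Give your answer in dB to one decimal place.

101.1 dB

For uncorrelated sources the intensities add, so convert each level to linear form, sum, and take 10·log₁₀ of the total.
Σ 10^(L/10) = 10^(99.6/10) + 10^(94.4/10) + 10^(89.3/10) + 10^(84.3/10) = 1.299e+10.
L_total = 10·log₁₀(1.299e+10) = 101.14 dB.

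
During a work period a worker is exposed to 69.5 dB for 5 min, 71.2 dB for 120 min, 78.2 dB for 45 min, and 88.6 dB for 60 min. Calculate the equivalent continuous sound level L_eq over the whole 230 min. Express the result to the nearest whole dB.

83 dB

Weight each interval's intensity by its duration and average over T = 230 min:
Σ tᵢ·10^(Lᵢ/10) = 5·10^(69.5/10) + 120·10^(71.2/10) + 45·10^(78.2/10) + 60·10^(88.6/10) = 4.807e+10.
L_eq = 10·log₁₀(4.807e+10/230) = 83.20 dB.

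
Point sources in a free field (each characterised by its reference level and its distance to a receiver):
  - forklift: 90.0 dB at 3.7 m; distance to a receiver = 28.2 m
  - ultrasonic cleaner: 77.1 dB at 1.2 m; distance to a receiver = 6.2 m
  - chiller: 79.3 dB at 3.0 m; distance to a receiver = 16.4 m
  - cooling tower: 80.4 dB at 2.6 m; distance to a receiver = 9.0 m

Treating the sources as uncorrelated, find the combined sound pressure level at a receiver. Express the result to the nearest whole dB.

Apply inverse-square spreading to bring every level to the receiver, then sum 10^(L/10).
forklift: 90.0 − 20·log₁₀(28.2/3.7) = 90.0 − 17.64 = 72.36 dB.
ultrasonic cleaner: 77.1 − 20·log₁₀(6.2/1.2) = 77.1 − 14.26 = 62.84 dB.
chiller: 79.3 − 20·log₁₀(16.4/3.0) = 79.3 − 14.75 = 64.55 dB.
cooling tower: 80.4 − 20·log₁₀(9.0/2.6) = 80.4 − 10.79 = 69.61 dB.
Σ 10^(L/10) = 3.114e+07 → L_total = 10·log₁₀(3.114e+07) = 74.93 dB.

75 dB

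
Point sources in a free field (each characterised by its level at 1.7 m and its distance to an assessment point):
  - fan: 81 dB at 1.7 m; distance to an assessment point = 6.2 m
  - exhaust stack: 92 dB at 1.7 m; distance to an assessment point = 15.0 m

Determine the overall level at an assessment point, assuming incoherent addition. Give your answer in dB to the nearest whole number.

Propagate each source to the receiver with L = L_ref − 20·log₁₀(r/r_ref), then add intensities.
fan: 81 − 20·log₁₀(6.2/1.7) = 81 − 11.24 = 69.76 dB.
exhaust stack: 92 − 20·log₁₀(15.0/1.7) = 92 − 18.91 = 73.09 dB.
Σ 10^(L/10) = 2.982e+07 → L_total = 10·log₁₀(2.982e+07) = 74.75 dB.

75 dB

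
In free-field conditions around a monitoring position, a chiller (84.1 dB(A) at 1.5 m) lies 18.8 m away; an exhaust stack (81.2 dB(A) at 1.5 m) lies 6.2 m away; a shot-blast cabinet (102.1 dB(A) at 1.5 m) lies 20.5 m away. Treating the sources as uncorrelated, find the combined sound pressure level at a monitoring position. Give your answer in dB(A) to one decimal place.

Apply inverse-square spreading to bring every level to the receiver, then sum 10^(L/10).
chiller: 84.1 − 20·log₁₀(18.8/1.5) = 84.1 − 21.96 = 62.14 dB(A).
exhaust stack: 81.2 − 20·log₁₀(6.2/1.5) = 81.2 − 12.33 = 68.87 dB(A).
shot-blast cabinet: 102.1 − 20·log₁₀(20.5/1.5) = 102.1 − 22.71 = 79.39 dB(A).
Σ 10^(L/10) = 9.618e+07 → L_total = 10·log₁₀(9.618e+07) = 79.83 dB(A).

79.8 dB(A)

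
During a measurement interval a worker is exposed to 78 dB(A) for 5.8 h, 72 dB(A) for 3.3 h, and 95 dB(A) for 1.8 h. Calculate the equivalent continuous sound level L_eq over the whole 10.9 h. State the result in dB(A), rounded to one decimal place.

87.5 dB(A)

Weight each interval's intensity by its duration and average over T = 10.9 h:
Σ tᵢ·10^(Lᵢ/10) = 5.8·10^(78/10) + 3.3·10^(72/10) + 1.8·10^(95/10) = 6.110e+09.
L_eq = 10·log₁₀(6.110e+09/10.9) = 87.49 dB(A).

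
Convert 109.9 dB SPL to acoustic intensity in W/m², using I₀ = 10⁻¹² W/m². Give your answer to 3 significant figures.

I = I₀·10^(L/10) = 10⁻¹² × 10^(109.9/10) = 10^(-1.010).

0.0977 W/m²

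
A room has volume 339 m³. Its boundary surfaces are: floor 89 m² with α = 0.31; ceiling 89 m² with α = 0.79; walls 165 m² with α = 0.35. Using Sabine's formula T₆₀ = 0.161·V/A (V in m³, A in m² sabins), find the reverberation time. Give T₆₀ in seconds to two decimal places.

Total absorption A = 89·0.31 + 89·0.79 + 165·0.35 = 155.65 m² sabins.
T₆₀ = 0.161 × 339 / 155.65 = 0.351 s.

0.35 s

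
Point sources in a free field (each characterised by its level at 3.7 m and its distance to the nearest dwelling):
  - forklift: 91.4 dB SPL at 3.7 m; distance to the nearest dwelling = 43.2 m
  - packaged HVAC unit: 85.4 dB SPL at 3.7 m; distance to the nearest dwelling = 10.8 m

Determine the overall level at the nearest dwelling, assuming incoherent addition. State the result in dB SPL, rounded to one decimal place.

Apply inverse-square spreading to bring every level to the receiver, then sum 10^(L/10).
forklift: 91.4 − 20·log₁₀(43.2/3.7) = 91.4 − 21.35 = 70.05 dB SPL.
packaged HVAC unit: 85.4 − 20·log₁₀(10.8/3.7) = 85.4 − 9.30 = 76.10 dB SPL.
Σ 10^(L/10) = 5.082e+07 → L_total = 10·log₁₀(5.082e+07) = 77.06 dB SPL.

77.1 dB SPL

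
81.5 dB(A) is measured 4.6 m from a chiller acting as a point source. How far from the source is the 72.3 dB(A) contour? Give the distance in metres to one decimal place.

13.3 m

Point-source spreading drops the level by 20·log₁₀(r₂/r₁); inverting, r₂/r₁ = 10^(ΔL/20).
r₂ = 4.6·10^((81.5−72.3)/20) = 4.6·10^(9.2/20) = 13.27 m.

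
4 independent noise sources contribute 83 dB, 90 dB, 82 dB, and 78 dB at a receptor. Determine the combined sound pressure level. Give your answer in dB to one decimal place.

Incoherent sources combine by intensity addition: L_total = 10·log₁₀(Σ 10^(L_i/10)).
Σ 10^(L/10) = 10^(83/10) + 10^(90/10) + 10^(82/10) + 10^(78/10) = 1.421e+09.
L_total = 10·log₁₀(1.421e+09) = 91.53 dB.

91.5 dB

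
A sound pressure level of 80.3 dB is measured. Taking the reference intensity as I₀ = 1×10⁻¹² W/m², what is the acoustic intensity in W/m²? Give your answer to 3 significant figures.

L = 10·log₁₀(I/I₀) ⇒ I = I₀·10^(L/10) = 10⁻¹² × 10^8.03.

0.000107 W/m²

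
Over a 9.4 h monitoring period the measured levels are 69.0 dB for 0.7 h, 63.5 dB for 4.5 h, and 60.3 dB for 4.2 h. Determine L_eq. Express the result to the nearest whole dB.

63 dB

Weight each interval's intensity by its duration and average over T = 9.4 h:
Σ tᵢ·10^(Lᵢ/10) = 0.7·10^(69.0/10) + 4.5·10^(63.5/10) + 4.2·10^(60.3/10) = 2.013e+07.
L_eq = 10·log₁₀(2.013e+07/9.4) = 63.31 dB.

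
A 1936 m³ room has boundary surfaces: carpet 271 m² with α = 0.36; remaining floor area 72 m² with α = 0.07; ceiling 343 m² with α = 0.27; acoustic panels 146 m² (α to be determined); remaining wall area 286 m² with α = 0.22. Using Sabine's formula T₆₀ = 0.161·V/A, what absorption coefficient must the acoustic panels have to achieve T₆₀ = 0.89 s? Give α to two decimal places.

0.63

From T₆₀ = 0.161·V/A, the target T₆₀ = 0.89 s needs A = 0.161·1936/0.89 = 350.22 m².
Absorption from the other surfaces = 271·0.36 + 72·0.07 + 343·0.27 + 286·0.22 = 258.13 m², so the acoustic panels must supply 92.09 m² over 146 m².
α = 92.09/146 = 0.631.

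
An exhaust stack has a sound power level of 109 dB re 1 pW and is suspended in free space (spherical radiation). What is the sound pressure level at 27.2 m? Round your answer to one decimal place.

69.3 dB

The power spreads over a sphere of area 4π·r², so L_p = L_w − 10·log₁₀(4π·r²).
4π·r² = 9297 m², 10·log₁₀ of that is 39.683 dB.
L_p = 109 − 39.683 = 69.32 dB.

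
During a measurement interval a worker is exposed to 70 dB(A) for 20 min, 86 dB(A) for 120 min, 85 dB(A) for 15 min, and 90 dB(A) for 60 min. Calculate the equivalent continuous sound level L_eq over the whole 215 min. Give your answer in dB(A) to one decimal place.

Weight each interval's intensity by its duration and average over T = 215 min:
Σ tᵢ·10^(Lᵢ/10) = 20·10^(70/10) + 120·10^(86/10) + 15·10^(85/10) + 60·10^(90/10) = 1.127e+11.
L_eq = 10·log₁₀(1.127e+11/215) = 87.20 dB(A).

87.2 dB(A)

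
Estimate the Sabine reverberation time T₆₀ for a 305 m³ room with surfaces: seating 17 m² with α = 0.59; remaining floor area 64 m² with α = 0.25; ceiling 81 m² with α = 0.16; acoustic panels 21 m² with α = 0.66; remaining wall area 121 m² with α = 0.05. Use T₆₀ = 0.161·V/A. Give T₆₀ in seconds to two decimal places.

Summing Sᵢαᵢ: 17·0.59 + 64·0.25 + 81·0.16 + 21·0.66 + 121·0.05 = 58.90 m².
T₆₀ = 0.161 × 305 / 58.90 = 0.834 s.

0.83 s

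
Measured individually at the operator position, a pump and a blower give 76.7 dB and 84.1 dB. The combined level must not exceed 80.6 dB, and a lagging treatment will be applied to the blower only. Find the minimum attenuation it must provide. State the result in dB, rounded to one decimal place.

5.8 dB

The untreated sources together contribute 10^(76.7/10) = 4.677e+07, i.e. 76.70 dB.
To meet 80.6 dB overall, the treated blower may contribute at most 10^(80.6/10) − 4.677e+07 = 6.804e+07, i.e. 78.33 dB.
Required insertion loss = 84.1 − 78.33 = 5.77 dB.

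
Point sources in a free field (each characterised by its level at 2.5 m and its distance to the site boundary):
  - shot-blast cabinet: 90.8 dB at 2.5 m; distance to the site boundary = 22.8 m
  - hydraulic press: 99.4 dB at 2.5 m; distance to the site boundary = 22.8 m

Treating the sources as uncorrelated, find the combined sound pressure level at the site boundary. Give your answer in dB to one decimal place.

80.8 dB

Apply inverse-square spreading to bring every level to the receiver, then sum 10^(L/10).
shot-blast cabinet: 90.8 − 20·log₁₀(22.8/2.5) = 90.8 − 19.20 = 71.60 dB.
hydraulic press: 99.4 − 20·log₁₀(22.8/2.5) = 99.4 − 19.20 = 80.20 dB.
Σ 10^(L/10) = 1.192e+08 → L_total = 10·log₁₀(1.192e+08) = 80.76 dB.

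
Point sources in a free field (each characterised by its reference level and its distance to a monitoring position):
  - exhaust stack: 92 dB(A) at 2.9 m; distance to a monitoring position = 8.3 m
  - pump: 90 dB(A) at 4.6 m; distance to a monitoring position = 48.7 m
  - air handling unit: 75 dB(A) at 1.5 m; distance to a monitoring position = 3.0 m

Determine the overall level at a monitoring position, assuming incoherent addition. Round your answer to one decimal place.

First find each source's level at the receiver (point-source: −20·log₁₀(r/r_ref)), then combine on an intensity basis.
exhaust stack: 92 − 20·log₁₀(8.3/2.9) = 92 − 9.13 = 82.87 dB(A).
pump: 90 − 20·log₁₀(48.7/4.6) = 90 − 20.50 = 69.50 dB(A).
air handling unit: 75 − 20·log₁₀(3.0/1.5) = 75 − 6.02 = 68.98 dB(A).
Σ 10^(L/10) = 2.103e+08 → L_total = 10·log₁₀(2.103e+08) = 83.23 dB(A).

83.2 dB(A)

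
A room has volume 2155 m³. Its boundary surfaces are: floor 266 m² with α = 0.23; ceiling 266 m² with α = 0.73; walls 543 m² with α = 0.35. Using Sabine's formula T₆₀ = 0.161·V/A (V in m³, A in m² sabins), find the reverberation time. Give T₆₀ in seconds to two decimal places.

0.78 s

Total absorption A = 266·0.23 + 266·0.73 + 543·0.35 = 445.41 m² sabins.
T₆₀ = 0.161·V/A = 0.161·2155/445.41 = 0.779 s.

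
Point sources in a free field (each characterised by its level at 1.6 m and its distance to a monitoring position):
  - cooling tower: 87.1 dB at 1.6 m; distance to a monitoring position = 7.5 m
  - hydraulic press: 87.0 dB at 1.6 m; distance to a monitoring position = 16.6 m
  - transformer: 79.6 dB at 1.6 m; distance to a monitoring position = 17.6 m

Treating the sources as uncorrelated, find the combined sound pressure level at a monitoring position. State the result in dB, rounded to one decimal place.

Propagate each source to the receiver with L = L_ref − 20·log₁₀(r/r_ref), then add intensities.
cooling tower: 87.1 − 20·log₁₀(7.5/1.6) = 87.1 − 13.42 = 73.68 dB.
hydraulic press: 87.0 − 20·log₁₀(16.6/1.6) = 87.0 − 20.32 = 66.68 dB.
transformer: 79.6 − 20·log₁₀(17.6/1.6) = 79.6 − 20.83 = 58.77 dB.
Σ 10^(L/10) = 2.875e+07 → L_total = 10·log₁₀(2.875e+07) = 74.59 dB.

74.6 dB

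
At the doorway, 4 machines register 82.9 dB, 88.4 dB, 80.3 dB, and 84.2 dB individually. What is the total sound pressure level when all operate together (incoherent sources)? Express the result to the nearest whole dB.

For uncorrelated sources the intensities add, so convert each level to linear form, sum, and take 10·log₁₀ of the total.
Σ 10^(L/10) = 10^(82.9/10) + 10^(88.4/10) + 10^(80.3/10) + 10^(84.2/10) = 1.257e+09.
L_total = 10·log₁₀(1.257e+09) = 90.99 dB.

91 dB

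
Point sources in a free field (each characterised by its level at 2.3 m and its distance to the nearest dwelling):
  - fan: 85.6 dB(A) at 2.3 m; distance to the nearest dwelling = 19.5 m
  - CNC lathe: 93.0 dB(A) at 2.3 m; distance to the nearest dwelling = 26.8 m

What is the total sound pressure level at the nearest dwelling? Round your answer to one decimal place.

73.0 dB(A)

Apply inverse-square spreading to bring every level to the receiver, then sum 10^(L/10).
fan: 85.6 − 20·log₁₀(19.5/2.3) = 85.6 − 18.57 = 67.03 dB(A).
CNC lathe: 93.0 − 20·log₁₀(26.8/2.3) = 93.0 − 21.33 = 71.67 dB(A).
Σ 10^(L/10) = 1.975e+07 → L_total = 10·log₁₀(1.975e+07) = 72.95 dB(A).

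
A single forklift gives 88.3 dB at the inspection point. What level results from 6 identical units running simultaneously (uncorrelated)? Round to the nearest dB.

96 dB

L_total = L₁ + 10·log₁₀ N for N identical incoherent sources.
L_total = 88.3 + 10·log₁₀(6) = 88.3 + 7.782 = 96.08 dB.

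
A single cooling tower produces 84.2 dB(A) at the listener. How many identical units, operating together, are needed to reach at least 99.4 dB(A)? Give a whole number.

Need L₁ + 10·log₁₀ N ≥ 99.4, i.e. log₁₀ N ≥ 1.52.
N ≥ 10^(15.2/10) = 33.113, so N = 34.

34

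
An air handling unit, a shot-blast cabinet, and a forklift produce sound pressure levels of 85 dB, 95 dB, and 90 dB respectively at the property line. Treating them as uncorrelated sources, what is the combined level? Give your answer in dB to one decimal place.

For uncorrelated sources the intensities add, so convert each level to linear form, sum, and take 10·log₁₀ of the total.
Σ 10^(L/10) = 10^(85/10) + 10^(95/10) + 10^(90/10) = 4.479e+09.
L_total = 10·log₁₀(4.479e+09) = 96.51 dB.

96.5 dB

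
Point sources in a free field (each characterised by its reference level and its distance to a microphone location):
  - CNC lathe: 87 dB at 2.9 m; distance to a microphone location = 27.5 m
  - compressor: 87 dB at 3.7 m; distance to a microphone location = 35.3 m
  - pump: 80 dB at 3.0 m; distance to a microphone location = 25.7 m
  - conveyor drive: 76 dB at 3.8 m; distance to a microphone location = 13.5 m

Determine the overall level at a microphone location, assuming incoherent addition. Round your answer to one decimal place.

First find each source's level at the receiver (point-source: −20·log₁₀(r/r_ref)), then combine on an intensity basis.
CNC lathe: 87 − 20·log₁₀(27.5/2.9) = 87 − 19.54 = 67.46 dB.
compressor: 87 − 20·log₁₀(35.3/3.7) = 87 − 19.59 = 67.41 dB.
pump: 80 − 20·log₁₀(25.7/3.0) = 80 − 18.66 = 61.34 dB.
conveyor drive: 76 − 20·log₁₀(13.5/3.8) = 76 − 11.01 = 64.99 dB.
Σ 10^(L/10) = 1.560e+07 → L_total = 10·log₁₀(1.560e+07) = 71.93 dB.

71.9 dB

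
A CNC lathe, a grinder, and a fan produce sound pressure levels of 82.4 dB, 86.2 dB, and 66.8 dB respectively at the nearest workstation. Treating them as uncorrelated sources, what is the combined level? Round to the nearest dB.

For uncorrelated sources the intensities add, so convert each level to linear form, sum, and take 10·log₁₀ of the total.
Σ 10^(L/10) = 10^(82.4/10) + 10^(86.2/10) + 10^(66.8/10) = 5.954e+08.
L_total = 10·log₁₀(5.954e+08) = 87.75 dB.

88 dB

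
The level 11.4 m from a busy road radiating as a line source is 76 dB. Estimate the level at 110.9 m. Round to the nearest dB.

Cylindrical spreading from a line source gives a 10·log₁₀(r₂/r₁) drop.
L₂ = 76 − 10·log₁₀(110.9/11.4) = 76 − 9.880 = 66.12 dB.

66 dB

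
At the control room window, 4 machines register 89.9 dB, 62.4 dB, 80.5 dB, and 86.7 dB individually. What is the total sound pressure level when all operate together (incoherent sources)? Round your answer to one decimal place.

91.9 dB

Incoherent sources combine by intensity addition: L_total = 10·log₁₀(Σ 10^(L_i/10)).
Σ 10^(L/10) = 10^(89.9/10) + 10^(62.4/10) + 10^(80.5/10) + 10^(86.7/10) = 1.559e+09.
L_total = 10·log₁₀(1.559e+09) = 91.93 dB.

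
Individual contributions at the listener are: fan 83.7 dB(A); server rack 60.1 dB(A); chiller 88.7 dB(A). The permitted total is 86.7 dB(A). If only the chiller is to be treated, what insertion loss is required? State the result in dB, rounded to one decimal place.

Everything except the chiller sums to 10^(83.7/10) + 10^(60.1/10) = 2.354e+08 in linear terms, 83.72 dB(A).
To meet 86.7 dB(A) overall, the treated chiller may contribute at most 10^(86.7/10) − 2.354e+08 = 2.323e+08, i.e. 83.66 dB(A).
So the chiller must be reduced from 88.7 to 83.66 dB(A): IL = 5.04 dB.

5.0 dB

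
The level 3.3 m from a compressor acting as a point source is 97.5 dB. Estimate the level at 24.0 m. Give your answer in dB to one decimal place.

80.3 dB

Point-source attenuation: ΔL = 20·log₁₀(r₂/r₁) = 20·log₁₀(24.0/3.3) = 17.234 dB.
L₂ = 97.5 − 20·log₁₀(24.0/3.3) = 97.5 − 17.234 = 80.27 dB.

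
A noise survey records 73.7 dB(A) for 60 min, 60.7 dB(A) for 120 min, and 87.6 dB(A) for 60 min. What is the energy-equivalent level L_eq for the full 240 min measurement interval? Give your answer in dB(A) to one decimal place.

Weight each interval's intensity by its duration and average over T = 240 min:
Σ tᵢ·10^(Lᵢ/10) = 60·10^(73.7/10) + 120·10^(60.7/10) + 60·10^(87.6/10) = 3.607e+10.
L_eq = 10·log₁₀(3.607e+10/240) = 81.77 dB(A).

81.8 dB(A)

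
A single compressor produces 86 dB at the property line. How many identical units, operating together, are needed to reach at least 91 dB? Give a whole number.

4

Need L₁ + 10·log₁₀ N ≥ 91, i.e. log₁₀ N ≥ 0.50.
N ≥ 10^(5.0/10) = 3.162, so N = 4.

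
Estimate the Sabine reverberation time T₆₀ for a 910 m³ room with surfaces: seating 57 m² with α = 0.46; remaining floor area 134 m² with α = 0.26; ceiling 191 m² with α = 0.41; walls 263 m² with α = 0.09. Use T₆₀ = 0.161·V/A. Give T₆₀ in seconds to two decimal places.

Total absorption A = 57·0.46 + 134·0.26 + 191·0.41 + 263·0.09 = 163.04 m² sabins.
T₆₀ = 0.161·V/A = 0.161·910/163.04 = 0.899 s.

0.90 s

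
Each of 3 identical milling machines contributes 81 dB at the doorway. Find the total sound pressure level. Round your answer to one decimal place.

N identical incoherent sources raise the level by 10·log₁₀ N.
L_total = 81 + 10·log₁₀(3) = 81 + 4.771 = 85.77 dB.

85.8 dB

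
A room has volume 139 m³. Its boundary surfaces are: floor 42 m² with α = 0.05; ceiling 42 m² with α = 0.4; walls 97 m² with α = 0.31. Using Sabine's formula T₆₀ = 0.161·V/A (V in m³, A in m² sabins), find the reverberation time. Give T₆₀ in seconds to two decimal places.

Total absorption A = 42·0.05 + 42·0.4 + 97·0.31 = 48.97 m² sabins.
T₆₀ = 0.161 × 139 / 48.97 = 0.457 s.

0.46 s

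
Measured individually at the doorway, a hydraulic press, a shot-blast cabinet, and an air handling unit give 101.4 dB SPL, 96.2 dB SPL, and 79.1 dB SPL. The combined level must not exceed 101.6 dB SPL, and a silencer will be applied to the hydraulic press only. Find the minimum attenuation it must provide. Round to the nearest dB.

1 dB

Fixed contribution from the other sources: Σ 10^(L/10) = 10^(96.2/10) + 10^(79.1/10) = 4.250e+09 (96.28 dB SPL).
The limit corresponds to 10^(101.6/10) = 1.445e+10; subtracting the fixed part leaves 1.020e+10 for the hydraulic press, i.e. 100.09 dB SPL.
Required insertion loss = 101.4 − 100.09 = 1.31 dB.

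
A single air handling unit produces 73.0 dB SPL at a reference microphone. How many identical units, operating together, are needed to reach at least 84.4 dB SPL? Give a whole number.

14

N identical sources give L₁ + 10·log₁₀ N, so require 10·log₁₀ N ≥ 84.4 − 73.0 = 11.4 dB.
N ≥ 10^(11.4/10) = 13.804, so N = 14.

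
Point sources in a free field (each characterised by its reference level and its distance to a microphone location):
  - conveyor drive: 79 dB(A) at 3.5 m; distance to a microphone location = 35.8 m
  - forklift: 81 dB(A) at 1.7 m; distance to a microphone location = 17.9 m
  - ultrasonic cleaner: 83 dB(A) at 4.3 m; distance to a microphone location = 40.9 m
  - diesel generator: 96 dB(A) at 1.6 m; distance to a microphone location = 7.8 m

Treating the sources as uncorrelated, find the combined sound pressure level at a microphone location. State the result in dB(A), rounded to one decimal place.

First find each source's level at the receiver (point-source: −20·log₁₀(r/r_ref)), then combine on an intensity basis.
conveyor drive: 79 − 20·log₁₀(35.8/3.5) = 79 − 20.20 = 58.80 dB(A).
forklift: 81 − 20·log₁₀(17.9/1.7) = 81 − 20.45 = 60.55 dB(A).
ultrasonic cleaner: 83 − 20·log₁₀(40.9/4.3) = 83 − 19.57 = 63.43 dB(A).
diesel generator: 96 − 20·log₁₀(7.8/1.6) = 96 − 13.76 = 82.24 dB(A).
Σ 10^(L/10) = 1.716e+08 → L_total = 10·log₁₀(1.716e+08) = 82.35 dB(A).

82.3 dB(A)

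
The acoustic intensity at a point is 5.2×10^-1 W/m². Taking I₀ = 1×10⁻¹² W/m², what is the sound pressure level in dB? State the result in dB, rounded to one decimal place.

I/I₀ = 5.2×10^-1/10⁻¹² = 5.2×10^11, and L = 10·log₁₀(I/I₀).
L = 10·(0.7160 + 11) = 117.16 dB.

117.2 dB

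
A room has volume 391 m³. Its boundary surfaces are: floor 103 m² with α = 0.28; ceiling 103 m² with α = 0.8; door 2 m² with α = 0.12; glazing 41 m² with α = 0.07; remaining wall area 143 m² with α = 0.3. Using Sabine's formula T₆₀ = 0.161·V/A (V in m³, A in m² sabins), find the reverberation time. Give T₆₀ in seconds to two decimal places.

0.40 s

A = Σ Sᵢαᵢ = 103·0.28 + 103·0.8 + 2·0.12 + 41·0.07 + 143·0.3 = 157.25 m².
T₆₀ = 0.161·V/A = 0.161·391/157.25 = 0.400 s.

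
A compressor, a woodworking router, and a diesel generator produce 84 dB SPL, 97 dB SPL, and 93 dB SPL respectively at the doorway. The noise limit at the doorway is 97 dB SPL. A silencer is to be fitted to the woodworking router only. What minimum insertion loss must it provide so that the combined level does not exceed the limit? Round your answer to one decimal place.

2.6 dB

The untreated sources together contribute 10^(84/10) + 10^(93/10) = 2.246e+09, i.e. 93.51 dB SPL.
The limit corresponds to 10^(97/10) = 5.012e+09; subtracting the fixed part leaves 2.765e+09 for the woodworking router, i.e. 94.42 dB SPL.
Required insertion loss = 97 − 94.42 = 2.58 dB.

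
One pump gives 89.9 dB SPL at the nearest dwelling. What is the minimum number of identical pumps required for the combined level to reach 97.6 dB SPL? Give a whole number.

The shortfall is 97.6 − 89.9 = 7.7 dB, and N units add 10·log₁₀ N, so need 10·log₁₀ N ≥ 7.7.
N ≥ 10^(7.7/10) = 5.888, so N = 6.

6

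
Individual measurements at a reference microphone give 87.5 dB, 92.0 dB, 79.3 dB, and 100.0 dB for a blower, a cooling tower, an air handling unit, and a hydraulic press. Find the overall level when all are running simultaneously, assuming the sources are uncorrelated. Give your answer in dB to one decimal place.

100.9 dB

For uncorrelated sources the intensities add, so convert each level to linear form, sum, and take 10·log₁₀ of the total.
Σ 10^(L/10) = 10^(87.5/10) + 10^(92.0/10) + 10^(79.3/10) + 10^(100.0/10) = 1.223e+10.
L_total = 10·log₁₀(1.223e+10) = 100.88 dB.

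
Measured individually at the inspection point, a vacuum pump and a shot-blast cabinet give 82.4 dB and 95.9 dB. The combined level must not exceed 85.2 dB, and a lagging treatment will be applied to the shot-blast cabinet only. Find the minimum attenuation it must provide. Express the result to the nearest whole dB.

The untreated sources together contribute 10^(82.4/10) = 1.738e+08, i.e. 82.40 dB.
The limit corresponds to 10^(85.2/10) = 3.311e+08; subtracting the fixed part leaves 1.574e+08 for the shot-blast cabinet, i.e. 81.97 dB.
Required insertion loss = 95.9 − 81.97 = 13.93 dB.

14 dB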